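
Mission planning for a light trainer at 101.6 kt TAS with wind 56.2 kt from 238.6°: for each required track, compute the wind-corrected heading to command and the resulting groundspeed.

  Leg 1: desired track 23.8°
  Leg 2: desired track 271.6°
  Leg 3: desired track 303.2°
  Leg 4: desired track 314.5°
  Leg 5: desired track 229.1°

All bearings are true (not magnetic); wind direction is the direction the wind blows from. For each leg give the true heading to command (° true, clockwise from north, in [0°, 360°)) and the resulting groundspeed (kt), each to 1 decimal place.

Leg 1: desired track 23.8°; wind correction -18.4° → command heading 5.4°, groundspeed 142.6 kt
Leg 2: desired track 271.6°; wind correction -17.5° → command heading 254.1°, groundspeed 49.7 kt
Leg 3: desired track 303.2°; wind correction -30.0° → command heading 273.2°, groundspeed 63.9 kt
Leg 4: desired track 314.5°; wind correction -32.4° → command heading 282.1°, groundspeed 72.1 kt
Leg 5: desired track 229.1°; wind correction +5.2° → command heading 234.3°, groundspeed 45.7 kt

Leg 1: heading=5.4°, groundspeed=142.6 kt
Leg 2: heading=254.1°, groundspeed=49.7 kt
Leg 3: heading=273.2°, groundspeed=63.9 kt
Leg 4: heading=282.1°, groundspeed=72.1 kt
Leg 5: heading=234.3°, groundspeed=45.7 kt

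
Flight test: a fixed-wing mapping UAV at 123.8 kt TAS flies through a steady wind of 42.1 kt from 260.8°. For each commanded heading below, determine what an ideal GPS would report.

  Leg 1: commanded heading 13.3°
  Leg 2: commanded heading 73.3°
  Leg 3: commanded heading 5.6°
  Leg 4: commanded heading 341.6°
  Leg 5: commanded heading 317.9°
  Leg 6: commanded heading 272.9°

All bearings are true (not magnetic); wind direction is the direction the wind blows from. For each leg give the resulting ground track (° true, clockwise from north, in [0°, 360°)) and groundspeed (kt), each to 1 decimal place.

Leg 1: heading 13.3°; drift +15.5° → track 28.8°, groundspeed 145.2 kt
Leg 2: heading 73.3°; drift +1.9° → track 75.2°, groundspeed 165.6 kt
Leg 3: heading 5.6°; drift +16.8° → track 22.4°, groundspeed 140.6 kt
Leg 4: heading 341.6°; drift +19.5° → track 1.1°, groundspeed 124.2 kt
Leg 5: heading 317.9°; drift +19.3° → track 337.2°, groundspeed 106.9 kt
Leg 6: heading 272.9°; drift +6.1° → track 279.0°, groundspeed 83.1 kt

Leg 1: track=28.8°, groundspeed=145.2 kt
Leg 2: track=75.2°, groundspeed=165.6 kt
Leg 3: track=22.4°, groundspeed=140.6 kt
Leg 4: track=1.1°, groundspeed=124.2 kt
Leg 5: track=337.2°, groundspeed=106.9 kt
Leg 6: track=279.0°, groundspeed=83.1 kt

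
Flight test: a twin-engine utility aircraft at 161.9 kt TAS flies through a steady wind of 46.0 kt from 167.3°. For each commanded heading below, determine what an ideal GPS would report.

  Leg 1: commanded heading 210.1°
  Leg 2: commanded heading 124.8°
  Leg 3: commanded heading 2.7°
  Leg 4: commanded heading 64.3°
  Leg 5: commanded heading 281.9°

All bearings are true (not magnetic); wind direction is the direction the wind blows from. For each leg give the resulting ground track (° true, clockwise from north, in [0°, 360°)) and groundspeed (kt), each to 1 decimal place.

Leg 1: track=223.8°, groundspeed=131.9 kt
Leg 2: track=111.2°, groundspeed=131.7 kt
Leg 3: track=359.3°, groundspeed=206.6 kt
Leg 4: track=49.7°, groundspeed=178.0 kt
Leg 5: track=294.9°, groundspeed=185.8 kt

Leg 1: heading 210.1°; drift +13.7° → track 223.8°, groundspeed 131.9 kt
Leg 2: heading 124.8°; drift -13.6° → track 111.2°, groundspeed 131.7 kt
Leg 3: heading 2.7°; drift -3.4° → track 359.3°, groundspeed 206.6 kt
Leg 4: heading 64.3°; drift -14.6° → track 49.7°, groundspeed 178.0 kt
Leg 5: heading 281.9°; drift +13.0° → track 294.9°, groundspeed 185.8 kt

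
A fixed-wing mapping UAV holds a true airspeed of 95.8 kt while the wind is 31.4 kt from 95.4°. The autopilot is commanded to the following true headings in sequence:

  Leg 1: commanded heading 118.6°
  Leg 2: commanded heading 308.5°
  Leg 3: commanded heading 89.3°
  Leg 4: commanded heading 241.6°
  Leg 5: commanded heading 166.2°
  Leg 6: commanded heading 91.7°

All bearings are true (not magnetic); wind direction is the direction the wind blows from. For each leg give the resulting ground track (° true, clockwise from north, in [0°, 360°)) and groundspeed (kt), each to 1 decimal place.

Leg 1: heading 118.6°; drift +10.5° → track 129.1°, groundspeed 68.1 kt
Leg 2: heading 308.5°; drift -8.0° → track 300.5°, groundspeed 123.3 kt
Leg 3: heading 89.3°; drift -3.0° → track 86.3°, groundspeed 64.7 kt
Leg 4: heading 241.6°; drift +8.2° → track 249.8°, groundspeed 123.1 kt
Leg 5: heading 166.2°; drift +19.1° → track 185.3°, groundspeed 90.5 kt
Leg 6: heading 91.7°; drift -1.8° → track 89.9°, groundspeed 64.5 kt

Leg 1: track=129.1°, groundspeed=68.1 kt
Leg 2: track=300.5°, groundspeed=123.3 kt
Leg 3: track=86.3°, groundspeed=64.7 kt
Leg 4: track=249.8°, groundspeed=123.1 kt
Leg 5: track=185.3°, groundspeed=90.5 kt
Leg 6: track=89.9°, groundspeed=64.5 kt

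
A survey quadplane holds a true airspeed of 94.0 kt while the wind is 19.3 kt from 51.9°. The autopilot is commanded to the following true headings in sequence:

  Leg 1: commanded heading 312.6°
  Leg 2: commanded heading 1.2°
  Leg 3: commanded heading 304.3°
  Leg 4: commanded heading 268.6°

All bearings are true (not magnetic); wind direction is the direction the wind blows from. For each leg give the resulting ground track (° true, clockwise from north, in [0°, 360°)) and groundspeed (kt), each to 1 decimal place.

Leg 1: heading 312.6°; drift -11.1° → track 301.5°, groundspeed 99.0 kt
Leg 2: heading 1.2°; drift -10.4° → track 350.8°, groundspeed 83.1 kt
Leg 3: heading 304.3°; drift -10.4° → track 293.9°, groundspeed 101.5 kt
Leg 4: heading 268.6°; drift -6.0° → track 262.6°, groundspeed 110.1 kt

Leg 1: track=301.5°, groundspeed=99.0 kt
Leg 2: track=350.8°, groundspeed=83.1 kt
Leg 3: track=293.9°, groundspeed=101.5 kt
Leg 4: track=262.6°, groundspeed=110.1 kt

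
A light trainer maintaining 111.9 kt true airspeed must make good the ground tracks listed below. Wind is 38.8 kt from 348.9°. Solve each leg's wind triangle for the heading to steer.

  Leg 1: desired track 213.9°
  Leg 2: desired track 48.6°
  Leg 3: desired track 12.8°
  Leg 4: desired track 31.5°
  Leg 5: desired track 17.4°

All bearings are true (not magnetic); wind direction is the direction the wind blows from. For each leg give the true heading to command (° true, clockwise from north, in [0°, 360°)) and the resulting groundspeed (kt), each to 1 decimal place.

Leg 1: heading=228.1°, groundspeed=135.9 kt
Leg 2: heading=31.2°, groundspeed=87.2 kt
Leg 3: heading=4.7°, groundspeed=75.3 kt
Leg 4: heading=17.9°, groundspeed=80.2 kt
Leg 5: heading=7.9°, groundspeed=76.3 kt

Leg 1: desired track 213.9°; wind correction +14.2° → command heading 228.1°, groundspeed 135.9 kt
Leg 2: desired track 48.6°; wind correction -17.4° → command heading 31.2°, groundspeed 87.2 kt
Leg 3: desired track 12.8°; wind correction -8.1° → command heading 4.7°, groundspeed 75.3 kt
Leg 4: desired track 31.5°; wind correction -13.6° → command heading 17.9°, groundspeed 80.2 kt
Leg 5: desired track 17.4°; wind correction -9.5° → command heading 7.9°, groundspeed 76.3 kt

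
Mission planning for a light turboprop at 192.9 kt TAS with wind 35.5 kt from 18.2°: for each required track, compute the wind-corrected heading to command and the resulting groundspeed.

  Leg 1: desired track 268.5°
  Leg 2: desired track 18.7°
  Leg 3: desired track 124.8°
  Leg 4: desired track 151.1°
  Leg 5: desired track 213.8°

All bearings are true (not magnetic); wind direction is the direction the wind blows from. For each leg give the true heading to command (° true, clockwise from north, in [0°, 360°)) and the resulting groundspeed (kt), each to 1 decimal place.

Leg 1: heading=278.5°, groundspeed=201.9 kt
Leg 2: heading=18.6°, groundspeed=157.4 kt
Leg 3: heading=114.6°, groundspeed=200.0 kt
Leg 4: heading=143.4°, groundspeed=215.3 kt
Leg 5: heading=216.6°, groundspeed=226.9 kt

Leg 1: desired track 268.5°; wind correction +10.0° → command heading 278.5°, groundspeed 201.9 kt
Leg 2: desired track 18.7°; wind correction -0.1° → command heading 18.6°, groundspeed 157.4 kt
Leg 3: desired track 124.8°; wind correction -10.2° → command heading 114.6°, groundspeed 200.0 kt
Leg 4: desired track 151.1°; wind correction -7.7° → command heading 143.4°, groundspeed 215.3 kt
Leg 5: desired track 213.8°; wind correction +2.8° → command heading 216.6°, groundspeed 226.9 kt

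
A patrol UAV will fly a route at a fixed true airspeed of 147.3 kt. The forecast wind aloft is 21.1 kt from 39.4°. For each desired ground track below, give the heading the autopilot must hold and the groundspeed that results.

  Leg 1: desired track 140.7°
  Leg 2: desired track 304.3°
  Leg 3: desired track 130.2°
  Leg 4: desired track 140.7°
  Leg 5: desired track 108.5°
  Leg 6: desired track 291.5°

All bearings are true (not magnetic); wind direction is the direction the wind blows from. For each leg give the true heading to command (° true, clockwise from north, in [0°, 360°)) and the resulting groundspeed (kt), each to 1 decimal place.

Leg 1: desired track 140.7°; wind correction -8.1° → command heading 132.6°, groundspeed 150.0 kt
Leg 2: desired track 304.3°; wind correction +8.2° → command heading 312.5°, groundspeed 147.7 kt
Leg 3: desired track 130.2°; wind correction -8.2° → command heading 122.0°, groundspeed 146.1 kt
Leg 4: desired track 140.7°; wind correction -8.1° → command heading 132.6°, groundspeed 150.0 kt
Leg 5: desired track 108.5°; wind correction -7.7° → command heading 100.8°, groundspeed 138.4 kt
Leg 6: desired track 291.5°; wind correction +7.8° → command heading 299.3°, groundspeed 152.4 kt

Leg 1: heading=132.6°, groundspeed=150.0 kt
Leg 2: heading=312.5°, groundspeed=147.7 kt
Leg 3: heading=122.0°, groundspeed=146.1 kt
Leg 4: heading=132.6°, groundspeed=150.0 kt
Leg 5: heading=100.8°, groundspeed=138.4 kt
Leg 6: heading=299.3°, groundspeed=152.4 kt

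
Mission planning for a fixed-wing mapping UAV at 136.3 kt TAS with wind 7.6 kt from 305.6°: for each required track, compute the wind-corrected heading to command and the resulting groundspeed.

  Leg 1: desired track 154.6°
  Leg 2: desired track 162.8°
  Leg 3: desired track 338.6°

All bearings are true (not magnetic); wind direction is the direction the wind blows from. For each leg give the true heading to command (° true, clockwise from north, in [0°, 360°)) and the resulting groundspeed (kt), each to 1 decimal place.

Leg 1: heading=156.1°, groundspeed=142.9 kt
Leg 2: heading=164.7°, groundspeed=142.3 kt
Leg 3: heading=336.9°, groundspeed=129.9 kt

Leg 1: desired track 154.6°; wind correction +1.5° → command heading 156.1°, groundspeed 142.9 kt
Leg 2: desired track 162.8°; wind correction +1.9° → command heading 164.7°, groundspeed 142.3 kt
Leg 3: desired track 338.6°; wind correction -1.7° → command heading 336.9°, groundspeed 129.9 kt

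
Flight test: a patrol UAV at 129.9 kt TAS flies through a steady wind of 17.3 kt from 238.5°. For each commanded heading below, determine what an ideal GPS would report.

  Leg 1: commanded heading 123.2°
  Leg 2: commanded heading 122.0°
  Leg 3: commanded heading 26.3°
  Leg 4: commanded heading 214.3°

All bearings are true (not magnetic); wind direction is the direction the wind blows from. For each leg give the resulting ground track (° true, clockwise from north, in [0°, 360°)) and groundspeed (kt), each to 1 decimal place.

Leg 1: track=116.7°, groundspeed=138.2 kt
Leg 2: track=115.6°, groundspeed=138.5 kt
Leg 3: track=29.9°, groundspeed=144.8 kt
Leg 4: track=210.7°, groundspeed=114.3 kt

Leg 1: heading 123.2°; drift -6.5° → track 116.7°, groundspeed 138.2 kt
Leg 2: heading 122.0°; drift -6.4° → track 115.6°, groundspeed 138.5 kt
Leg 3: heading 26.3°; drift +3.6° → track 29.9°, groundspeed 144.8 kt
Leg 4: heading 214.3°; drift -3.6° → track 210.7°, groundspeed 114.3 kt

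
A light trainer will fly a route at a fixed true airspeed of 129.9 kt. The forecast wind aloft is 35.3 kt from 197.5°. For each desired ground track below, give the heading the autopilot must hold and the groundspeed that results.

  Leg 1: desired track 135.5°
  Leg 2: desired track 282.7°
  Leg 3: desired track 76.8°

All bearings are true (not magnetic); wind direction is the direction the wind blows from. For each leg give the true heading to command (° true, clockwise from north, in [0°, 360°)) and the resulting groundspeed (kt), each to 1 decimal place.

Leg 1: heading=149.4°, groundspeed=109.5 kt
Leg 2: heading=267.0°, groundspeed=122.1 kt
Leg 3: heading=90.3°, groundspeed=144.3 kt

Leg 1: desired track 135.5°; wind correction +13.9° → command heading 149.4°, groundspeed 109.5 kt
Leg 2: desired track 282.7°; wind correction -15.7° → command heading 267.0°, groundspeed 122.1 kt
Leg 3: desired track 76.8°; wind correction +13.5° → command heading 90.3°, groundspeed 144.3 kt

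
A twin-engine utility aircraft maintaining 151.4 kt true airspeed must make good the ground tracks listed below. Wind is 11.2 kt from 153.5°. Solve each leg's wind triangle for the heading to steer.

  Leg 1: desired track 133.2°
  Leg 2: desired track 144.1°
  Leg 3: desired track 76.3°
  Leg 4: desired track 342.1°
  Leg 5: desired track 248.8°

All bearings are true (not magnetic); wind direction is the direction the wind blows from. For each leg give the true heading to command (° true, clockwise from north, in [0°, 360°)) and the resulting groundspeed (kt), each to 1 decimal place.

Leg 1: desired track 133.2°; wind correction +1.5° → command heading 134.7°, groundspeed 140.8 kt
Leg 2: desired track 144.1°; wind correction +0.7° → command heading 144.8°, groundspeed 140.3 kt
Leg 3: desired track 76.3°; wind correction +4.1° → command heading 80.4°, groundspeed 148.5 kt
Leg 4: desired track 342.1°; wind correction +0.6° → command heading 342.7°, groundspeed 162.5 kt
Leg 5: desired track 248.8°; wind correction -4.2° → command heading 244.6°, groundspeed 152.0 kt

Leg 1: heading=134.7°, groundspeed=140.8 kt
Leg 2: heading=144.8°, groundspeed=140.3 kt
Leg 3: heading=80.4°, groundspeed=148.5 kt
Leg 4: heading=342.7°, groundspeed=162.5 kt
Leg 5: heading=244.6°, groundspeed=152.0 kt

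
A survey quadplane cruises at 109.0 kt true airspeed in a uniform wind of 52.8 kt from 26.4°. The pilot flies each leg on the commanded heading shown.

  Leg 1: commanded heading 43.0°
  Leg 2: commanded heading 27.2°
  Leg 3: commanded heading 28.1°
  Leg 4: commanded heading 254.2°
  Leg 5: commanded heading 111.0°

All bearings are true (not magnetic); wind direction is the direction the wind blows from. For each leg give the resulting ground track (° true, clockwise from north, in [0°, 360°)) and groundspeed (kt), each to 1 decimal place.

Leg 1: heading 43.0°; drift +14.5° → track 57.5°, groundspeed 60.3 kt
Leg 2: heading 27.2°; drift +0.8° → track 28.0°, groundspeed 56.2 kt
Leg 3: heading 28.1°; drift +1.6° → track 29.7°, groundspeed 56.2 kt
Leg 4: heading 254.2°; drift -15.1° → track 239.1°, groundspeed 149.7 kt
Leg 5: heading 111.0°; drift +26.8° → track 137.8°, groundspeed 116.6 kt

Leg 1: track=57.5°, groundspeed=60.3 kt
Leg 2: track=28.0°, groundspeed=56.2 kt
Leg 3: track=29.7°, groundspeed=56.2 kt
Leg 4: track=239.1°, groundspeed=149.7 kt
Leg 5: track=137.8°, groundspeed=116.6 kt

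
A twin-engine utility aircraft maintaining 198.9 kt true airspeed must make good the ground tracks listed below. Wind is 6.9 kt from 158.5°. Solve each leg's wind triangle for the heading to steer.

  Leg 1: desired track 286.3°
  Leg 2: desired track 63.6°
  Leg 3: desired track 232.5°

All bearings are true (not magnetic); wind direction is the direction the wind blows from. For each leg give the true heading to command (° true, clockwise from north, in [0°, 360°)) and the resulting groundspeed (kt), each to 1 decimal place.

Leg 1: desired track 286.3°; wind correction -1.6° → command heading 284.7°, groundspeed 203.1 kt
Leg 2: desired track 63.6°; wind correction +2.0° → command heading 65.6°, groundspeed 199.4 kt
Leg 3: desired track 232.5°; wind correction -1.9° → command heading 230.6°, groundspeed 196.9 kt

Leg 1: heading=284.7°, groundspeed=203.1 kt
Leg 2: heading=65.6°, groundspeed=199.4 kt
Leg 3: heading=230.6°, groundspeed=196.9 kt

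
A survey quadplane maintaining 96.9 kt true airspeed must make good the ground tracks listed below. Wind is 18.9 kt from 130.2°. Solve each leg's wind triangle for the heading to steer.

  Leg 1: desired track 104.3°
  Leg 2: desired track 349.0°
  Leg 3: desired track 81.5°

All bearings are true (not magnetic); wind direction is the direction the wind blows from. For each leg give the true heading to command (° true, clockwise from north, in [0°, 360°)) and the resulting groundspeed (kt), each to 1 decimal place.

Leg 1: desired track 104.3°; wind correction +4.9° → command heading 109.2°, groundspeed 79.5 kt
Leg 2: desired track 349.0°; wind correction +7.0° → command heading 356.0°, groundspeed 110.9 kt
Leg 3: desired track 81.5°; wind correction +8.4° → command heading 89.9°, groundspeed 83.4 kt

Leg 1: heading=109.2°, groundspeed=79.5 kt
Leg 2: heading=356.0°, groundspeed=110.9 kt
Leg 3: heading=89.9°, groundspeed=83.4 kt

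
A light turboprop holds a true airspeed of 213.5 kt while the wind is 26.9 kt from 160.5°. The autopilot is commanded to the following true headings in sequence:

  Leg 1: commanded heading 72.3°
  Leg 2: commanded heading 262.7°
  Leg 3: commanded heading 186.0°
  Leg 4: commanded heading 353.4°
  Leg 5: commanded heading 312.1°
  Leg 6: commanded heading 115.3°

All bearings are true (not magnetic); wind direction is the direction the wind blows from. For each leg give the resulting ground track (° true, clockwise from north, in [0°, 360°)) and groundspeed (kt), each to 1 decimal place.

Leg 1: track=65.1°, groundspeed=214.3 kt
Leg 2: track=269.5°, groundspeed=220.8 kt
Leg 3: track=189.5°, groundspeed=189.6 kt
Leg 4: track=352.0°, groundspeed=239.8 kt
Leg 5: track=315.2°, groundspeed=237.5 kt
Leg 6: track=109.7°, groundspeed=195.5 kt

Leg 1: heading 72.3°; drift -7.2° → track 65.1°, groundspeed 214.3 kt
Leg 2: heading 262.7°; drift +6.8° → track 269.5°, groundspeed 220.8 kt
Leg 3: heading 186.0°; drift +3.5° → track 189.5°, groundspeed 189.6 kt
Leg 4: heading 353.4°; drift -1.4° → track 352.0°, groundspeed 239.8 kt
Leg 5: heading 312.1°; drift +3.1° → track 315.2°, groundspeed 237.5 kt
Leg 6: heading 115.3°; drift -5.6° → track 109.7°, groundspeed 195.5 kt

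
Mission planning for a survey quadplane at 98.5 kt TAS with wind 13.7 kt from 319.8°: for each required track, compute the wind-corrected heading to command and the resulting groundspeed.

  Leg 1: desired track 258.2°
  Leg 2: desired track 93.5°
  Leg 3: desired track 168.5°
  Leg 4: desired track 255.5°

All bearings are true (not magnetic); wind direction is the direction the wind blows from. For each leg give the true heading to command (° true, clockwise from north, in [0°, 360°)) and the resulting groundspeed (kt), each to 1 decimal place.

Leg 1: heading=265.2°, groundspeed=91.2 kt
Leg 2: heading=87.7°, groundspeed=107.5 kt
Leg 3: heading=172.3°, groundspeed=110.3 kt
Leg 4: heading=262.7°, groundspeed=91.8 kt

Leg 1: desired track 258.2°; wind correction +7.0° → command heading 265.2°, groundspeed 91.2 kt
Leg 2: desired track 93.5°; wind correction -5.8° → command heading 87.7°, groundspeed 107.5 kt
Leg 3: desired track 168.5°; wind correction +3.8° → command heading 172.3°, groundspeed 110.3 kt
Leg 4: desired track 255.5°; wind correction +7.2° → command heading 262.7°, groundspeed 91.8 kt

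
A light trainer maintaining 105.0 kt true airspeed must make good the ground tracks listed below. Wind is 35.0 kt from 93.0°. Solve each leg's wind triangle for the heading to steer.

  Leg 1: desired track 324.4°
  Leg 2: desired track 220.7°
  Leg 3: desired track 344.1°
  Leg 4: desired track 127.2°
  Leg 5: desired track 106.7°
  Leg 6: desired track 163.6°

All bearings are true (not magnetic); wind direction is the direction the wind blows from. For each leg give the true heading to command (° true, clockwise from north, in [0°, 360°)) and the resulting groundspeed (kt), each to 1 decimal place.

Leg 1: desired track 324.4°; wind correction +15.1° → command heading 339.5°, groundspeed 123.2 kt
Leg 2: desired track 220.7°; wind correction -15.3° → command heading 205.4°, groundspeed 122.7 kt
Leg 3: desired track 344.1°; wind correction +18.4° → command heading 2.5°, groundspeed 111.0 kt
Leg 4: desired track 127.2°; wind correction -10.8° → command heading 116.4°, groundspeed 74.2 kt
Leg 5: desired track 106.7°; wind correction -4.5° → command heading 102.2°, groundspeed 70.7 kt
Leg 6: desired track 163.6°; wind correction -18.3° → command heading 145.3°, groundspeed 88.0 kt

Leg 1: heading=339.5°, groundspeed=123.2 kt
Leg 2: heading=205.4°, groundspeed=122.7 kt
Leg 3: heading=2.5°, groundspeed=111.0 kt
Leg 4: heading=116.4°, groundspeed=74.2 kt
Leg 5: heading=102.2°, groundspeed=70.7 kt
Leg 6: heading=145.3°, groundspeed=88.0 kt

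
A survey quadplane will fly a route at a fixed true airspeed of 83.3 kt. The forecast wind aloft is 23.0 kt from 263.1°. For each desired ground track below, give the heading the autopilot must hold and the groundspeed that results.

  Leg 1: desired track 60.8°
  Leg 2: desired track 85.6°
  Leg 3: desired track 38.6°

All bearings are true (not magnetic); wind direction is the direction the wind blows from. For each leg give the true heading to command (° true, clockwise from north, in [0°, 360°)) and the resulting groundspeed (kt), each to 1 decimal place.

Leg 1: heading=54.8°, groundspeed=104.1 kt
Leg 2: heading=86.3°, groundspeed=106.3 kt
Leg 3: heading=27.4°, groundspeed=98.1 kt

Leg 1: desired track 60.8°; wind correction -6.0° → command heading 54.8°, groundspeed 104.1 kt
Leg 2: desired track 85.6°; wind correction +0.7° → command heading 86.3°, groundspeed 106.3 kt
Leg 3: desired track 38.6°; wind correction -11.2° → command heading 27.4°, groundspeed 98.1 kt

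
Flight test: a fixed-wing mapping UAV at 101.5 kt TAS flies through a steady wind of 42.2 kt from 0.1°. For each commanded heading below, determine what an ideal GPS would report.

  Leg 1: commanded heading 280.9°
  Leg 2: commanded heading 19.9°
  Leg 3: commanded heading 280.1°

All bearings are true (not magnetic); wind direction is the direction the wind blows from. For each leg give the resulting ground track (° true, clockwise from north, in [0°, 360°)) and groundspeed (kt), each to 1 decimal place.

Leg 1: heading 280.9°; drift -23.9° → track 257.0°, groundspeed 102.4 kt
Leg 2: heading 19.9°; drift +13.0° → track 32.9°, groundspeed 63.4 kt
Leg 3: heading 280.1°; drift -23.8° → track 256.3°, groundspeed 102.9 kt

Leg 1: track=257.0°, groundspeed=102.4 kt
Leg 2: track=32.9°, groundspeed=63.4 kt
Leg 3: track=256.3°, groundspeed=102.9 kt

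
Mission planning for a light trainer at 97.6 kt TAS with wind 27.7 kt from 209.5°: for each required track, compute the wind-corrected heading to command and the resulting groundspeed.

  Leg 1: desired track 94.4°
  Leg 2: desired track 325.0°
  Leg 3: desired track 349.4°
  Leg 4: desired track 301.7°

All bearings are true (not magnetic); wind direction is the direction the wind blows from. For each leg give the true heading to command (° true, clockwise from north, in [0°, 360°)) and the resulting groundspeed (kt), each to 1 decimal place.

Leg 1: desired track 94.4°; wind correction +14.9° → command heading 109.3°, groundspeed 106.1 kt
Leg 2: desired track 325.0°; wind correction -14.8° → command heading 310.2°, groundspeed 106.3 kt
Leg 3: desired track 349.4°; wind correction -10.5° → command heading 338.9°, groundspeed 117.1 kt
Leg 4: desired track 301.7°; wind correction -16.5° → command heading 285.2°, groundspeed 94.7 kt

Leg 1: heading=109.3°, groundspeed=106.1 kt
Leg 2: heading=310.2°, groundspeed=106.3 kt
Leg 3: heading=338.9°, groundspeed=117.1 kt
Leg 4: heading=285.2°, groundspeed=94.7 kt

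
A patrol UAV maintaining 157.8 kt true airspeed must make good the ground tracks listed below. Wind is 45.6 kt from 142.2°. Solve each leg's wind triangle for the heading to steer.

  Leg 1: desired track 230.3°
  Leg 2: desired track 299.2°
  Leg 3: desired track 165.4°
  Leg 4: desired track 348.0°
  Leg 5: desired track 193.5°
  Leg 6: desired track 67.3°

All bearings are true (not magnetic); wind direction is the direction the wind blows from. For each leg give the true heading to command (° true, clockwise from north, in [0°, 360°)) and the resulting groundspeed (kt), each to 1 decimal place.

Leg 1: heading=213.5°, groundspeed=149.6 kt
Leg 2: heading=292.7°, groundspeed=198.8 kt
Leg 3: heading=158.9°, groundspeed=114.9 kt
Leg 4: heading=355.2°, groundspeed=197.6 kt
Leg 5: heading=180.5°, groundspeed=125.2 kt
Leg 6: heading=83.5°, groundspeed=139.7 kt

Leg 1: desired track 230.3°; wind correction -16.8° → command heading 213.5°, groundspeed 149.6 kt
Leg 2: desired track 299.2°; wind correction -6.5° → command heading 292.7°, groundspeed 198.8 kt
Leg 3: desired track 165.4°; wind correction -6.5° → command heading 158.9°, groundspeed 114.9 kt
Leg 4: desired track 348.0°; wind correction +7.2° → command heading 355.2°, groundspeed 197.6 kt
Leg 5: desired track 193.5°; wind correction -13.0° → command heading 180.5°, groundspeed 125.2 kt
Leg 6: desired track 67.3°; wind correction +16.2° → command heading 83.5°, groundspeed 139.7 kt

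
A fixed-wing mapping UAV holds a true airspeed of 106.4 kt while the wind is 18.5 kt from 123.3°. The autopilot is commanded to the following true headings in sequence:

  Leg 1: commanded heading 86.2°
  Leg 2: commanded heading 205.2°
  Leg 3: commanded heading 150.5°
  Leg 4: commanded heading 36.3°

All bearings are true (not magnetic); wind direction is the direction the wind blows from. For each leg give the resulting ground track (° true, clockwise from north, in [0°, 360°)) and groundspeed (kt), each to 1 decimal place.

Leg 1: track=79.3°, groundspeed=92.3 kt
Leg 2: track=215.2°, groundspeed=105.4 kt
Leg 3: track=155.9°, groundspeed=90.3 kt
Leg 4: track=26.4°, groundspeed=107.0 kt

Leg 1: heading 86.2°; drift -6.9° → track 79.3°, groundspeed 92.3 kt
Leg 2: heading 205.2°; drift +10.0° → track 215.2°, groundspeed 105.4 kt
Leg 3: heading 150.5°; drift +5.4° → track 155.9°, groundspeed 90.3 kt
Leg 4: heading 36.3°; drift -9.9° → track 26.4°, groundspeed 107.0 kt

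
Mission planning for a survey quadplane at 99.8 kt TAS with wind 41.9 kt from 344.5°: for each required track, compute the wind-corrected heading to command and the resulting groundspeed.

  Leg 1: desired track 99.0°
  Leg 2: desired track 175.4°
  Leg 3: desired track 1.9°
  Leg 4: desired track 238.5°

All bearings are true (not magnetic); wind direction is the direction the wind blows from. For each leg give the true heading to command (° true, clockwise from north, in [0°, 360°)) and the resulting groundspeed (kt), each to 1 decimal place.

Leg 1: heading=76.5°, groundspeed=109.6 kt
Leg 2: heading=180.0°, groundspeed=140.6 kt
Leg 3: heading=354.7°, groundspeed=59.0 kt
Leg 4: heading=262.3°, groundspeed=102.9 kt

Leg 1: desired track 99.0°; wind correction -22.5° → command heading 76.5°, groundspeed 109.6 kt
Leg 2: desired track 175.4°; wind correction +4.6° → command heading 180.0°, groundspeed 140.6 kt
Leg 3: desired track 1.9°; wind correction -7.2° → command heading 354.7°, groundspeed 59.0 kt
Leg 4: desired track 238.5°; wind correction +23.8° → command heading 262.3°, groundspeed 102.9 kt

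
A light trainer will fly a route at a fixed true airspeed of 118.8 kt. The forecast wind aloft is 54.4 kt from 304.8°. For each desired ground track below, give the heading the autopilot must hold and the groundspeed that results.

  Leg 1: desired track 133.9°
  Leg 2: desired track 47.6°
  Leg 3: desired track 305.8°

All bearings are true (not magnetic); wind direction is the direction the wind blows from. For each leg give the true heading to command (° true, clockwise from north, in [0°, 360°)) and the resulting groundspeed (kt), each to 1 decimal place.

Leg 1: heading=138.1°, groundspeed=172.2 kt
Leg 2: heading=21.1°, groundspeed=118.4 kt
Leg 3: heading=305.3°, groundspeed=64.4 kt

Leg 1: desired track 133.9°; wind correction +4.2° → command heading 138.1°, groundspeed 172.2 kt
Leg 2: desired track 47.6°; wind correction -26.5° → command heading 21.1°, groundspeed 118.4 kt
Leg 3: desired track 305.8°; wind correction -0.5° → command heading 305.3°, groundspeed 64.4 kt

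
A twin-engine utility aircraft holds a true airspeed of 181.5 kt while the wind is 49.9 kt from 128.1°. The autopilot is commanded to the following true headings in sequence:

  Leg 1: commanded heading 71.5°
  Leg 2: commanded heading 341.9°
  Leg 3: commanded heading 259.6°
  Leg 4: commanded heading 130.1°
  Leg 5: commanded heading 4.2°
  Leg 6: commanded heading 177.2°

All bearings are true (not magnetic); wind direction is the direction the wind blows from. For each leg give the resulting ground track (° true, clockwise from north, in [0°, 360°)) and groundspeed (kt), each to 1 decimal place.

Leg 1: track=56.4°, groundspeed=159.6 kt
Leg 2: track=334.8°, groundspeed=224.7 kt
Leg 3: track=269.5°, groundspeed=217.8 kt
Leg 4: track=130.9°, groundspeed=131.6 kt
Leg 5: track=353.0°, groundspeed=213.4 kt
Leg 6: track=191.4°, groundspeed=153.5 kt

Leg 1: heading 71.5°; drift -15.1° → track 56.4°, groundspeed 159.6 kt
Leg 2: heading 341.9°; drift -7.1° → track 334.8°, groundspeed 224.7 kt
Leg 3: heading 259.6°; drift +9.9° → track 269.5°, groundspeed 217.8 kt
Leg 4: heading 130.1°; drift +0.8° → track 130.9°, groundspeed 131.6 kt
Leg 5: heading 4.2°; drift -11.2° → track 353.0°, groundspeed 213.4 kt
Leg 6: heading 177.2°; drift +14.2° → track 191.4°, groundspeed 153.5 kt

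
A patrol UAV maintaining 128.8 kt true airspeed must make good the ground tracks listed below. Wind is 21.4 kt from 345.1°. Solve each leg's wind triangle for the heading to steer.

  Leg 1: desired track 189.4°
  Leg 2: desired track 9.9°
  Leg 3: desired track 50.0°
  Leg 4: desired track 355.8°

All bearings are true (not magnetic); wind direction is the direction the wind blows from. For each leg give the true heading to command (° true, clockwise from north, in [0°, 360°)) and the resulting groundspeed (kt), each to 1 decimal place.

Leg 1: heading=193.3°, groundspeed=148.0 kt
Leg 2: heading=5.9°, groundspeed=109.1 kt
Leg 3: heading=41.3°, groundspeed=118.3 kt
Leg 4: heading=354.0°, groundspeed=107.7 kt

Leg 1: desired track 189.4°; wind correction +3.9° → command heading 193.3°, groundspeed 148.0 kt
Leg 2: desired track 9.9°; wind correction -4.0° → command heading 5.9°, groundspeed 109.1 kt
Leg 3: desired track 50.0°; wind correction -8.7° → command heading 41.3°, groundspeed 118.3 kt
Leg 4: desired track 355.8°; wind correction -1.8° → command heading 354.0°, groundspeed 107.7 kt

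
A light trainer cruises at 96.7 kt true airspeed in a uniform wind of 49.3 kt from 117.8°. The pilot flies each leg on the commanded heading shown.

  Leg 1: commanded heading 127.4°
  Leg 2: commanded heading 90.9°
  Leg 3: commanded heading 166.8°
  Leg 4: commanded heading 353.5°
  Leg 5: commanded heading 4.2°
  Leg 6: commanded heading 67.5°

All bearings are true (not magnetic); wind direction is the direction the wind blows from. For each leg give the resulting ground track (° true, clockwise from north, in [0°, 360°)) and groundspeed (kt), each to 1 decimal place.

Leg 1: heading 127.4°; drift +9.7° → track 137.1°, groundspeed 48.8 kt
Leg 2: heading 90.9°; drift -22.9° → track 68.0°, groundspeed 57.3 kt
Leg 3: heading 166.8°; drift +30.0° → track 196.8°, groundspeed 74.3 kt
Leg 4: heading 353.5°; drift -18.1° → track 335.4°, groundspeed 131.0 kt
Leg 5: heading 4.2°; drift -21.2° → track 343.0°, groundspeed 124.9 kt
Leg 6: heading 67.5°; drift -30.2° → track 37.3°, groundspeed 75.4 kt

Leg 1: track=137.1°, groundspeed=48.8 kt
Leg 2: track=68.0°, groundspeed=57.3 kt
Leg 3: track=196.8°, groundspeed=74.3 kt
Leg 4: track=335.4°, groundspeed=131.0 kt
Leg 5: track=343.0°, groundspeed=124.9 kt
Leg 6: track=37.3°, groundspeed=75.4 kt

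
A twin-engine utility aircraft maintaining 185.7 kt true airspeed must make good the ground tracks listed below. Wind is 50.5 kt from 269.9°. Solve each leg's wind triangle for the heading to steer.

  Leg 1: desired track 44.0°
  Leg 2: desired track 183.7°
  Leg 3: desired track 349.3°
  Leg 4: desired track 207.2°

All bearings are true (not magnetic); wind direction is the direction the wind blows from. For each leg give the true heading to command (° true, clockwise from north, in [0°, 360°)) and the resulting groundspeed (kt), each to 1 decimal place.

Leg 1: heading=32.7°, groundspeed=217.3 kt
Leg 2: heading=199.4°, groundspeed=175.4 kt
Leg 3: heading=333.8°, groundspeed=169.7 kt
Leg 4: heading=221.2°, groundspeed=157.0 kt

Leg 1: desired track 44.0°; wind correction -11.3° → command heading 32.7°, groundspeed 217.3 kt
Leg 2: desired track 183.7°; wind correction +15.7° → command heading 199.4°, groundspeed 175.4 kt
Leg 3: desired track 349.3°; wind correction -15.5° → command heading 333.8°, groundspeed 169.7 kt
Leg 4: desired track 207.2°; wind correction +14.0° → command heading 221.2°, groundspeed 157.0 kt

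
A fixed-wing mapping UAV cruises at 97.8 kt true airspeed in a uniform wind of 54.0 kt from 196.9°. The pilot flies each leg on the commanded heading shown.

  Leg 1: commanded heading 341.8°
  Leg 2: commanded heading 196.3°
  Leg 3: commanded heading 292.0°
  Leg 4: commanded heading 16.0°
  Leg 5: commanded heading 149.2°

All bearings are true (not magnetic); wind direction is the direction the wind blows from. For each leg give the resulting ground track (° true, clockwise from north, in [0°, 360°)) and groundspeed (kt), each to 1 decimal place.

Leg 1: track=354.1°, groundspeed=145.3 kt
Leg 2: track=195.6°, groundspeed=43.8 kt
Leg 3: track=319.7°, groundspeed=115.8 kt
Leg 4: track=16.3°, groundspeed=151.8 kt
Leg 5: track=116.2°, groundspeed=73.3 kt

Leg 1: heading 341.8°; drift +12.3° → track 354.1°, groundspeed 145.3 kt
Leg 2: heading 196.3°; drift -0.7° → track 195.6°, groundspeed 43.8 kt
Leg 3: heading 292.0°; drift +27.7° → track 319.7°, groundspeed 115.8 kt
Leg 4: heading 16.0°; drift +0.3° → track 16.3°, groundspeed 151.8 kt
Leg 5: heading 149.2°; drift -33.0° → track 116.2°, groundspeed 73.3 kt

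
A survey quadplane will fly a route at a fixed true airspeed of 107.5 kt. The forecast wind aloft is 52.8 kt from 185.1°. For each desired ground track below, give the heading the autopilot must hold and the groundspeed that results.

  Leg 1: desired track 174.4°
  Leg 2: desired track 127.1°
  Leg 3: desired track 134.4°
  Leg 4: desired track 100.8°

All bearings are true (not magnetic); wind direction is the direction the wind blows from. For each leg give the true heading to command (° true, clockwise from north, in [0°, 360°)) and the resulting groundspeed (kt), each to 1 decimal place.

Leg 1: heading=179.6°, groundspeed=55.2 kt
Leg 2: heading=151.7°, groundspeed=69.8 kt
Leg 3: heading=156.7°, groundspeed=66.0 kt
Leg 4: heading=130.1°, groundspeed=88.5 kt

Leg 1: desired track 174.4°; wind correction +5.2° → command heading 179.6°, groundspeed 55.2 kt
Leg 2: desired track 127.1°; wind correction +24.6° → command heading 151.7°, groundspeed 69.8 kt
Leg 3: desired track 134.4°; wind correction +22.3° → command heading 156.7°, groundspeed 66.0 kt
Leg 4: desired track 100.8°; wind correction +29.3° → command heading 130.1°, groundspeed 88.5 kt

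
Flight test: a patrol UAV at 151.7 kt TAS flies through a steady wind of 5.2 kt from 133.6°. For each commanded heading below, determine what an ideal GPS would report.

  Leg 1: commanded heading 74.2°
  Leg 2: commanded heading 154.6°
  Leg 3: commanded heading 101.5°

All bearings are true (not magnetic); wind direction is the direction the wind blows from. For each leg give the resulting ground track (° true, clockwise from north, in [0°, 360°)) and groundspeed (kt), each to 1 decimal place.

Leg 1: heading 74.2°; drift -1.7° → track 72.5°, groundspeed 149.1 kt
Leg 2: heading 154.6°; drift +0.7° → track 155.3°, groundspeed 146.9 kt
Leg 3: heading 101.5°; drift -1.1° → track 100.4°, groundspeed 147.3 kt

Leg 1: track=72.5°, groundspeed=149.1 kt
Leg 2: track=155.3°, groundspeed=146.9 kt
Leg 3: track=100.4°, groundspeed=147.3 kt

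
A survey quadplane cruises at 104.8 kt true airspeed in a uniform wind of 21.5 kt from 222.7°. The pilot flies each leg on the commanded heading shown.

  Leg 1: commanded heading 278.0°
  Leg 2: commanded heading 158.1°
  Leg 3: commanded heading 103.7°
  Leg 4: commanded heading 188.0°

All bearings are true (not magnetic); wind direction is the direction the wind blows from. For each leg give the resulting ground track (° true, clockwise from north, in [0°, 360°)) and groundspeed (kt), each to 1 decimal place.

Leg 1: track=288.8°, groundspeed=94.2 kt
Leg 2: track=146.6°, groundspeed=97.5 kt
Leg 3: track=94.4°, groundspeed=116.7 kt
Leg 4: track=180.0°, groundspeed=88.0 kt

Leg 1: heading 278.0°; drift +10.8° → track 288.8°, groundspeed 94.2 kt
Leg 2: heading 158.1°; drift -11.5° → track 146.6°, groundspeed 97.5 kt
Leg 3: heading 103.7°; drift -9.3° → track 94.4°, groundspeed 116.7 kt
Leg 4: heading 188.0°; drift -8.0° → track 180.0°, groundspeed 88.0 kt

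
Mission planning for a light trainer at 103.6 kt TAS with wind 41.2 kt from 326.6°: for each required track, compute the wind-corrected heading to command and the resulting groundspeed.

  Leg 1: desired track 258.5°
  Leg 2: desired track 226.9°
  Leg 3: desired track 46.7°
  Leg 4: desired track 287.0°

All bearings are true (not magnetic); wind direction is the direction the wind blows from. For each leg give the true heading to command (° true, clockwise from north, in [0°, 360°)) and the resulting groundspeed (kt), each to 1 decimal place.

Leg 1: heading=280.2°, groundspeed=80.9 kt
Leg 2: heading=250.0°, groundspeed=102.3 kt
Leg 3: heading=23.6°, groundspeed=88.2 kt
Leg 4: heading=301.7°, groundspeed=68.5 kt

Leg 1: desired track 258.5°; wind correction +21.7° → command heading 280.2°, groundspeed 80.9 kt
Leg 2: desired track 226.9°; wind correction +23.1° → command heading 250.0°, groundspeed 102.3 kt
Leg 3: desired track 46.7°; wind correction -23.1° → command heading 23.6°, groundspeed 88.2 kt
Leg 4: desired track 287.0°; wind correction +14.7° → command heading 301.7°, groundspeed 68.5 kt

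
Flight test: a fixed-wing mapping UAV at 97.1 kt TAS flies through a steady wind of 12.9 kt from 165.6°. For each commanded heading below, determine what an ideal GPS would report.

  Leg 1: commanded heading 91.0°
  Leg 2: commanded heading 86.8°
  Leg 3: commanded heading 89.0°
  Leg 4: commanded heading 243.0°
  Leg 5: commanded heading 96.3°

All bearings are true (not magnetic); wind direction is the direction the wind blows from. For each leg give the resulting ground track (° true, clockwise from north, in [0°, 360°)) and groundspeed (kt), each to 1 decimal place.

Leg 1: heading 91.0°; drift -7.6° → track 83.4°, groundspeed 94.5 kt
Leg 2: heading 86.8°; drift -7.6° → track 79.2°, groundspeed 95.4 kt
Leg 3: heading 89.0°; drift -7.6° → track 81.4°, groundspeed 94.9 kt
Leg 4: heading 243.0°; drift +7.6° → track 250.6°, groundspeed 95.1 kt
Leg 5: heading 96.3°; drift -7.4° → track 88.9°, groundspeed 93.3 kt

Leg 1: track=83.4°, groundspeed=94.5 kt
Leg 2: track=79.2°, groundspeed=95.4 kt
Leg 3: track=81.4°, groundspeed=94.9 kt
Leg 4: track=250.6°, groundspeed=95.1 kt
Leg 5: track=88.9°, groundspeed=93.3 kt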